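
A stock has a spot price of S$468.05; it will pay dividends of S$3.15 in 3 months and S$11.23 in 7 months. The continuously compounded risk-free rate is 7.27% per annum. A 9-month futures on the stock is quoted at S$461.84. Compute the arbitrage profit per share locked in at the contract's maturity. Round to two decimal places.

PV(dividends) I = 3.15·e^(−0.0727·3/12) + 11.23·e^(−0.0727·7/12) = 13.8570
Fair futures F* = (S − I)·e^(rT) = (468.05 − 13.8570)·e^0.054525 = 454.1930 × 1.056039 = 479.6455
Market S$461.84 < fair 479.6455: forward underpriced → reverse cash-and-carry (short the stock, invest proceeds at r, pay the dividends, go long the forward).
Profit at T = |F_mkt − F*| = |461.84 − 479.6455| = S$17.81 per share

S$17.81 per share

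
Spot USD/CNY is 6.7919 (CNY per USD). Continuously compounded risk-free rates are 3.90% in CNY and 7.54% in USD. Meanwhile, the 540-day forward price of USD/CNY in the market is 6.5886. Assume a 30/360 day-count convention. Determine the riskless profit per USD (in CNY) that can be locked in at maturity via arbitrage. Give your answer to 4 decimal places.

0.1576 per USD (in CNY)

Fair forward: F* = S·e^(carry·T), with carry = (r_CNY − r_USD) = 0.0390 − 0.0754 = -0.0364
F* = 6.7919 · e^(-0.0364 × 540/360) = 6.7919 · e^-0.054600 = 6.7919 × 0.946864 = 6.4310
Market 6.5886 > fair 6.4310: forward overpriced → cash-and-carry (buy spot, short the forward).
At maturity, profit = |F_mkt − F*| = |6.5886 − 6.4310| = 0.1576 per USD (in CNY)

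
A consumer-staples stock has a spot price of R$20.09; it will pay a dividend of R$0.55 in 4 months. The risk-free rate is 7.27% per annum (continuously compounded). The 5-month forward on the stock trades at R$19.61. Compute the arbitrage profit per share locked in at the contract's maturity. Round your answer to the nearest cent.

PV(dividends) I = 0.55·e^(−0.0727·4/12) = 0.5368
Fair forward F* = (S − I)·e^(rT) = (20.09 − 0.5368)·e^0.030292 = 19.5532 × 1.030755 = 20.1546
Market R$19.61 < fair 20.1546: forward underpriced → reverse cash-and-carry (short the stock, invest proceeds at r, pay the dividends, go long the forward).
Profit at T = |F_mkt − F*| = |19.61 − 20.1546| = R$0.54 per share

R$0.54 per share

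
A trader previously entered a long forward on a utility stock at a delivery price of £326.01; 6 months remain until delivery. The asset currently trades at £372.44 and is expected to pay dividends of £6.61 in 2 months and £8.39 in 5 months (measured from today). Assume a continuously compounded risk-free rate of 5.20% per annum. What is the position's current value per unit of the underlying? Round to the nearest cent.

£40.03

PV(remaining dividends) I = 6.61·e^(−0.0520·2/12) + 8.39·e^(−0.0520·5/12) = 14.7631
Current forward F = (S − I)·e^(rT) = (372.44 − 14.7631)·e^(0.0520·6/12) = 357.6769 × 1.026341 = 367.0985
Value (long) = (F − K)·e^(−rT) = (367.0985 − 326.01) × 0.974335 = 40.0340
Value = £40.03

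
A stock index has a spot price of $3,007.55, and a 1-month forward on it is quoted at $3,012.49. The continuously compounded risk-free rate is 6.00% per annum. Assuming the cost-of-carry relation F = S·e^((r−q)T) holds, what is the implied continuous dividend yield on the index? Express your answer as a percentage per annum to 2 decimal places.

From F = S·e^((r−q)T): (r − q) = ln(F/S)/T
ln(3012.49/3007.55) = ln(1.001643) = 0.001642
(r − q) = 0.001642 / (1/12) = 0.019704
q = r − ln(F/S)/T = 0.0600 − 0.019704 = 0.040296
q = 4.03%

4.03%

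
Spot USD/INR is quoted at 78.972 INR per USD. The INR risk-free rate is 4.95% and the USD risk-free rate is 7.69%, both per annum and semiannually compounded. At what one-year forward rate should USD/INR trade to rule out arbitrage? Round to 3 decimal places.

By covered interest parity, F = S · (1+r_INR/2)^(2T) / (1+r_USD/2)^(2T)
= 78.972 × 1.050113 / 1.078378 = 78.972 × 0.973789
F = 76.902 INR per USD

76.902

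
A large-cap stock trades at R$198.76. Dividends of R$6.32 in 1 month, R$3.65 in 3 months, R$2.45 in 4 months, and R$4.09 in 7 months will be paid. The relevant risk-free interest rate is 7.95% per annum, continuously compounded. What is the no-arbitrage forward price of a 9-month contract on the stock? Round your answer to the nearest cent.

R$193.83

PV(dividends) I = 6.32·e^(−0.0795·1/12) + 3.65·e^(−0.0795·3/12) + 2.45·e^(−0.0795·4/12) + 4.09·e^(−0.0795·7/12)
I = 6.2783 + 3.5782 + 2.3859 + 3.9047 = 16.1471
F = (S − I)·e^(rT) = (198.76 − 16.1471) · e^(0.0795·9/12)
= 182.6129 · e^0.059625 = 182.6129 × 1.061438 = R$193.83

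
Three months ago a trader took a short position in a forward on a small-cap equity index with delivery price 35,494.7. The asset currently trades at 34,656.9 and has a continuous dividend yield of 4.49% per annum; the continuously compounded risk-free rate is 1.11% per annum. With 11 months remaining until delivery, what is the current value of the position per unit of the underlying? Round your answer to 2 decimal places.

Current fair forward for the remaining 11 months: F = S·e^((r − q)·T), (r − q) = 0.0111 − 0.0449 = -0.0338
F = 34656.9 · e^(-0.0338 × 11/12) = 34656.9 × 0.96949173 = 33599.5779
Value of long forward = (F − K)·e^(−rT) = (33599.5779 − 35494.7) · e^(−0.0111·11/12)
= -1895.1221 × 0.98987659 = -1875.94
Short position value = −(long value) = 1875.94

1875.94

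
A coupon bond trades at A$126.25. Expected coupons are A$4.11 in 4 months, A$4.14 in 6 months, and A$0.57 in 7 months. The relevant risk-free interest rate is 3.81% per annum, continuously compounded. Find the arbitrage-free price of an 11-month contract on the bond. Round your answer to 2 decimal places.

A$121.75

PV(coupons) I = 4.11·e^(−0.0381·4/12) + 4.14·e^(−0.0381·6/12) + 0.57·e^(−0.0381·7/12)
I = 4.0581 + 4.0619 + 0.5575 = 8.6775
F = (S − I)·e^(rT) = (126.25 − 8.6775) · e^(0.0381·11/12)
= 117.5725 · e^0.034925 = 117.5725 × 1.035542 = A$121.75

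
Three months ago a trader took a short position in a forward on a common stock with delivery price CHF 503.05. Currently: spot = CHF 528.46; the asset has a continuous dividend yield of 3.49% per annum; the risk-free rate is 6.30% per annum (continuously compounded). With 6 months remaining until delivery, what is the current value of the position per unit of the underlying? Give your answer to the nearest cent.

-CHF 31.87

Current fair forward for the remaining 6 months: F = S·e^((r − q)·T), (r − q) = 0.0630 − 0.0349 = 0.0281
F = 528.46 · e^(0.0281 × 6/12) = 528.46 × 1.014149 = 535.9372
Value of long forward = (F − K)·e^(−rT) = (535.9372 − 503.05) · e^(−0.0630·6/12)
= 32.8872 × 0.968991 = 31.87
Short position value = −(long value) = -CHF 31.87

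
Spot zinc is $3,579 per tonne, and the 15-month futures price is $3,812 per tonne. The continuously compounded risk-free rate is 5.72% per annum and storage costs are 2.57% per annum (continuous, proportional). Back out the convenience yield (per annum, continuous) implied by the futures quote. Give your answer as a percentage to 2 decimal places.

3.24%

F = S·e^((r+u−y)T) ⇒ (r+u−y) = ln(F/S)/T
ln(3812/3579) = 0.063071; /T ⇒ 0.050457
y = r + u − ln(F/S)/T = 0.0572 + 0.0257 − 0.050457 = 0.032443
y = 3.24%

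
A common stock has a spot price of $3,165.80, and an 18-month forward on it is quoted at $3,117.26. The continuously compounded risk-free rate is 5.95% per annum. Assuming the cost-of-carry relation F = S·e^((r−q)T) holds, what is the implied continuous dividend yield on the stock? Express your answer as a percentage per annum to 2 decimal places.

From F = S·e^((r−q)T): (r − q) = ln(F/S)/T
ln(3117.26/3165.80) = ln(0.984667) = -0.015452
(r − q) = -0.015452 / (18/12) = -0.010301
q = r − ln(F/S)/T = 0.0595 + 0.010301 = 0.069801
q = 6.98%

6.98%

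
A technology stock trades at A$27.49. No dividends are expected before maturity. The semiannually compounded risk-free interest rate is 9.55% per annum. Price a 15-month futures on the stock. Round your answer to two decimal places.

A$30.89

F = S · (1+r/2)^(2T)
= 27.49 × 1.123684
F = A$30.89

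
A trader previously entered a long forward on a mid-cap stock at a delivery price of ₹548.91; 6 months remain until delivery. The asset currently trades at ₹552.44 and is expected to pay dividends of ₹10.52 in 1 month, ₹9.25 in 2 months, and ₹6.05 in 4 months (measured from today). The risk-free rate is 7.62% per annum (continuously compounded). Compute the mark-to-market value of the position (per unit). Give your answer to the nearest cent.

PV(remaining dividends) I = 10.52·e^(−0.0762·1/12) + 9.25·e^(−0.0762·2/12) + 6.05·e^(−0.0762·4/12) = 25.4849
Current forward F = (S − I)·e^(rT) = (552.44 − 25.4849)·e^(0.0762·6/12) = 526.9551 × 1.038835 = 547.4194
Value (long) = (F − K)·e^(−rT) = (547.4194 − 548.91) × 0.962617 = -1.4349
Value = -₹1.43

-₹1.43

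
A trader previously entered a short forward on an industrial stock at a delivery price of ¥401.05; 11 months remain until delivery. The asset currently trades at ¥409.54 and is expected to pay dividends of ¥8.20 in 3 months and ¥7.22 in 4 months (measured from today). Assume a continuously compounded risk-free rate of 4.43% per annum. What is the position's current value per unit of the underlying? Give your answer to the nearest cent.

PV(remaining dividends) I = 8.20·e^(−0.0443·3/12) + 7.22·e^(−0.0443·4/12) = 15.2239
Current forward F = (S − I)·e^(rT) = (409.54 − 15.2239)·e^(0.0443·11/12) = 394.3161 × 1.041444 = 410.6581
Value (long) = (F − K)·e^(−rT) = (410.6581 − 401.05) × 0.960205 = 9.2257
Short position value = −(long value) = -¥9.23

-¥9.23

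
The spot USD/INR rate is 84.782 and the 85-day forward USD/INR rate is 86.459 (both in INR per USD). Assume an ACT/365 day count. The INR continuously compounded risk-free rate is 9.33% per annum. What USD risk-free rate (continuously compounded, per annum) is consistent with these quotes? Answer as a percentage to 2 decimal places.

0.92%

F = S·e^((r_INR − r_USD)T) ⇒ r_USD = r_INR − ln(F/S)/T
ln(86.459/84.782) = 0.019587; /(85/365) = 0.084109
r_USD = 0.0933 − 0.084109 = 0.009191
r_USD = 0.92%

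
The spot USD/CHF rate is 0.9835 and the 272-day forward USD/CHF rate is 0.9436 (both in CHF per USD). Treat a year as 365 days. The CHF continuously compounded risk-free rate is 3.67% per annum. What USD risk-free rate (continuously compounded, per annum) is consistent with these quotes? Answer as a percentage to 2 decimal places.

9.23%

F = S·e^((r_CHF − r_USD)T) ⇒ r_USD = r_CHF − ln(F/S)/T
ln(0.9436/0.9835) = -0.041415; /(272/365) = -0.055575
r_USD = 0.0367 + 0.055575 = 0.092275
r_USD = 9.23%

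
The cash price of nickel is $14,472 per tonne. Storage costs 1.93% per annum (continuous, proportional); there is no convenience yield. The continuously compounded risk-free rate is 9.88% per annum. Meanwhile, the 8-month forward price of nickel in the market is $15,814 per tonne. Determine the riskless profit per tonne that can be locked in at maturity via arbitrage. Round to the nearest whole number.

Fair forward: F* = S·e^(carry·T), with carry = (r + u) = 0.0988 + 0.0193 = 0.1181
F* = 14472 · e^(0.1181 × 8/12) = 14472 · e^0.078733 = 14472 × 1.081915 = $15657.4739
Market $15814 > fair $15657.4739: forward overpriced → cash-and-carry (buy spot, short the forward).
At maturity, profit = |F_mkt − F*| = |15814 − 15657.4739| = $157 per tonne

$157 per tonne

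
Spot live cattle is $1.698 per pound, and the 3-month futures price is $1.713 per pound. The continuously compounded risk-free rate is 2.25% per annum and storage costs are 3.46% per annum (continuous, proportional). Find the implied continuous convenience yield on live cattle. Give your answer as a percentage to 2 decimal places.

2.19%

F = S·e^((r+u−y)T) ⇒ (r+u−y) = ln(F/S)/T
ln(1.713/1.698) = 0.008795; /T ⇒ 0.035180
y = r + u − ln(F/S)/T = 0.0225 + 0.0346 − 0.035180 = 0.021920
y = 2.19%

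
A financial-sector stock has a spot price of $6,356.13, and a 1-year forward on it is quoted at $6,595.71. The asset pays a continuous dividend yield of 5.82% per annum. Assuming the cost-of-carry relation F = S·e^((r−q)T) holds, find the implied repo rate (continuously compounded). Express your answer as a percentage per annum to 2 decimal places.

9.52%

From F = S·e^((r−q)T): (r − q) = ln(F/S)/T
ln(6595.71/6356.13) = ln(1.037693) = 0.037000
(r − q) = 0.037000 / (1) = 0.037000
r = ln(F/S)/T + q = 0.037000 + 0.0582 = 0.095200
r = 9.52%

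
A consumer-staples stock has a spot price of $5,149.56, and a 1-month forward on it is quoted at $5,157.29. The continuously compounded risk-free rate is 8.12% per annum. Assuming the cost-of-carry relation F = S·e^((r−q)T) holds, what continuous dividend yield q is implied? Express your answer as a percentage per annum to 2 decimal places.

From F = S·e^((r−q)T): (r − q) = ln(F/S)/T
ln(5157.29/5149.56) = ln(1.001501) = 0.001500
(r − q) = 0.001500 / (1/12) = 0.018000
q = r − ln(F/S)/T = 0.0812 − 0.018000 = 0.063200
q = 6.32%

6.32%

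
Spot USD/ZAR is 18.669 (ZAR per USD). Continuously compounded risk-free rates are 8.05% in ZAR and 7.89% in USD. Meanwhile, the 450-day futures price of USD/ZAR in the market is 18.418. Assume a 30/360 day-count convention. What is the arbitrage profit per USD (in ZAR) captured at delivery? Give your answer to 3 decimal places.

0.288 per USD (in ZAR)

Fair futures: F* = S·e^(carry·T), with carry = (r_ZAR − r_USD) = 0.0805 − 0.0789 = 0.0016
F* = 18.669 · e^(0.0016 × 450/360) = 18.669 · e^0.002000 = 18.669 × 1.002002 = 18.7064
Market 18.418 < fair 18.7064: forward underpriced → reverse cash-and-carry (short spot, go long the forward).
At maturity, profit = |F_mkt − F*| = |18.418 − 18.7064| = 0.288 per USD (in ZAR)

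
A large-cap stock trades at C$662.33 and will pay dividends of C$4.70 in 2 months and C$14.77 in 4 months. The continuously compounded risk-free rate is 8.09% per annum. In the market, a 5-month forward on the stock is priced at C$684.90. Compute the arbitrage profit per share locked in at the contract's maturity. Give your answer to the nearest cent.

C$19.53 per share

PV(dividends) I = 4.70·e^(−0.0809·2/12) + 14.77·e^(−0.0809·4/12) = 19.0141
Fair forward F* = (S − I)·e^(rT) = (662.33 − 19.0141)·e^0.033708 = 643.3159 × 1.034283 = 665.3707
Market C$684.90 > fair 665.3707: forward overpriced → cash-and-carry (borrow at r, buy the stock and collect the dividends, short the forward).
Profit at T = |F_mkt − F*| = |684.90 − 665.3707| = C$19.53 per share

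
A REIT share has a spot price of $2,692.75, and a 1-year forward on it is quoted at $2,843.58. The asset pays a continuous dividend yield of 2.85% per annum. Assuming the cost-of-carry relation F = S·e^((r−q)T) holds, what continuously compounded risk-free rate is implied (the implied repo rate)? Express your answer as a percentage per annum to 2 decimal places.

From F = S·e^((r−q)T): (r − q) = ln(F/S)/T
ln(2843.58/2692.75) = ln(1.056013) = 0.054500
(r − q) = 0.054500 / (1) = 0.054500
r = ln(F/S)/T + q = 0.054500 + 0.0285 = 0.083000
r = 8.30%

8.30%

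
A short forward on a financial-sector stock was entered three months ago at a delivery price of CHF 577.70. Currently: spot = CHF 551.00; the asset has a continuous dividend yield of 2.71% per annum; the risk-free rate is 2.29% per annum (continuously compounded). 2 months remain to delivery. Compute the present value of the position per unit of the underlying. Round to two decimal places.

CHF 26.98

Current fair forward for the remaining 2 months: F = S·e^((r − q)·T), (r − q) = 0.0229 − 0.0271 = -0.0042
F = 551.00 · e^(-0.0042 × 2/12) = 551.00 × 0.999300 = 550.6143
Value of long forward = (F − K)·e^(−rT) = (550.6143 − 577.70) · e^(−0.0229·2/12)
= -27.0857 × 0.996191 = -26.98
Short position value = −(long value) = CHF 26.98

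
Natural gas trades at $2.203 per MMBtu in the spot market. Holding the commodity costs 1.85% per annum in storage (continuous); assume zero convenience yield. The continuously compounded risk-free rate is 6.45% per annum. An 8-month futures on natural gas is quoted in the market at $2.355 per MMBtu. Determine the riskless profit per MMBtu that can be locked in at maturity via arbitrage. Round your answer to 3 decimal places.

Fair futures: F* = S·e^(carry·T), with carry = (r + u) = 0.0645 + 0.0185 = 0.0830
F* = 2.203 · e^(0.0830 × 8/12) = 2.203 · e^0.055333 = 2.203 × 1.056893 = $2.3283
Market $2.355 > fair $2.3283: forward overpriced → cash-and-carry (buy spot, short the forward).
At maturity, profit = |F_mkt − F*| = |2.355 − 2.3283| = $0.027 per MMBtu

$0.027 per MMBtu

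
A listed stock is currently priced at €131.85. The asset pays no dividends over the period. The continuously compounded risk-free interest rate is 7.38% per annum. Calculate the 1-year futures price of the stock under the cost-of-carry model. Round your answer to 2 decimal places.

F = S·e^(rT) = 131.85 · e^(0.0738 × 1)
= 131.85 · e^0.073800 = 131.85 × 1.076591
F = €141.95

€141.95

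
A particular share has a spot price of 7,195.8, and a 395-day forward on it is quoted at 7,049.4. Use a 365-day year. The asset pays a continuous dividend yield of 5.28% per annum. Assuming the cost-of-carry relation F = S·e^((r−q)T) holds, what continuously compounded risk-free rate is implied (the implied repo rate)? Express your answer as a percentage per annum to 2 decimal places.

From F = S·e^((r−q)T): (r − q) = ln(F/S)/T
ln(7049.4/7195.8) = ln(0.979655) = -0.020555
(r − q) = -0.020555 / (395/365) = -0.018994
r = ln(F/S)/T + q = -0.018994 + 0.0528 = 0.033806
r = 3.38%

3.38%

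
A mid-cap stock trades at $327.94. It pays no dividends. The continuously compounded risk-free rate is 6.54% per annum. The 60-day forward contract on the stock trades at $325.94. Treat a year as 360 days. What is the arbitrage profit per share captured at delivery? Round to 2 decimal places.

Fair forward: F* = S·e^(carry·T), with carry = r = 0.0654
F* = 327.94 · e^(0.0654 × 60/360) = 327.94 · e^0.010900 = 327.94 × 1.010960 = $331.5342
Market $325.94 < fair $331.5342: forward underpriced → reverse cash-and-carry (short spot, go long the forward).
At maturity, profit = |F_mkt − F*| = |325.94 − 331.5342| = $5.59 per share

$5.59 per share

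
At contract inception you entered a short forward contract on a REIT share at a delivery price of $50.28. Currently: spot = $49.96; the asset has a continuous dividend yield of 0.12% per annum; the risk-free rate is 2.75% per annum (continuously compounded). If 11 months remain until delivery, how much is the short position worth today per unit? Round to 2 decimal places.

-$0.88

Current fair forward for the remaining 11 months: F = S·e^((r − q)·T), (r − q) = 0.0275 − 0.0012 = 0.0263
F = 49.96 · e^(0.0263 × 11/12) = 49.96 × 1.024401 = 51.1791
Value of long forward = (F − K)·e^(−rT) = (51.1791 − 50.28) · e^(−0.0275·11/12)
= 0.8991 × 0.975107 = 0.88
Short position value = −(long value) = -$0.88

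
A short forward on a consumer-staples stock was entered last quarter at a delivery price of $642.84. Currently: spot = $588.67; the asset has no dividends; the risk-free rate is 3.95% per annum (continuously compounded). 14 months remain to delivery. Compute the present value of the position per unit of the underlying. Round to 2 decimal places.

Current fair forward for the remaining 14 months: F = S·e^(r·T), r = 0.0395
F = 588.67 · e^(0.0395 × 14/12) = 588.67 × 1.047162 = 616.4329
Value of long forward = (F − K)·e^(−rT) = (616.4329 − 642.84) · e^(−0.0395·14/12)
= -26.4071 × 0.954962 = -25.22
Short position value = −(long value) = $25.22

$25.22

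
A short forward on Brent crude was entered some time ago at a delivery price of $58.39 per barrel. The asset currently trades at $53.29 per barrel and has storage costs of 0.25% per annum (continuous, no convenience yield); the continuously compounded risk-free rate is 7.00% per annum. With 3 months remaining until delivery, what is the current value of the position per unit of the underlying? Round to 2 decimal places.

$4.05 per barrel

Current fair forward for the remaining 3 months: F = S·e^((r + u)·T), (r + u) = 0.0700 + 0.0025 = 0.0725
F = 53.29 · e^(0.0725 × 3/12) = 53.29 × 1.018290 = 54.2647
Value of long forward = (F − K)·e^(−rT) = (54.2647 − 58.39) · e^(−0.0700·3/12)
= -4.1253 × 0.982652 = -4.05
Short position value = −(long value) = $4.05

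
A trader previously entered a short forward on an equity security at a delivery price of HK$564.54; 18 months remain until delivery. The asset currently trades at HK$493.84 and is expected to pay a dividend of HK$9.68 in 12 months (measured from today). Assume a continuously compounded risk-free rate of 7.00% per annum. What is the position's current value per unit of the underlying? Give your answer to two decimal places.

HK$23.45

PV(remaining dividends) I = 9.68·e^(−0.0700·12/12) = 9.0256
Current forward F = (S − I)·e^(rT) = (493.84 − 9.0256)·e^(0.0700·18/12) = 484.8144 × 1.110711 = 538.4887
Value (long) = (F − K)·e^(−rT) = (538.4887 − 564.54) × 0.900325 = -23.4546
Short position value = −(long value) = HK$23.45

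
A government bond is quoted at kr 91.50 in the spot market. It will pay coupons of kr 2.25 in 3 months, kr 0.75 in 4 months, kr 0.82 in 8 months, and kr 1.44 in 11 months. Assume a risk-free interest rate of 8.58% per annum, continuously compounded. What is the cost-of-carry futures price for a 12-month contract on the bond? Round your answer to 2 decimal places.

kr 94.21

PV(coupons) I = 2.25·e^(−0.0858·3/12) + 0.75·e^(−0.0858·4/12) + 0.82·e^(−0.0858·8/12) + 1.44·e^(−0.0858·11/12)
I = 2.2023 + 0.7289 + 0.7744 + 1.3311 = 5.0367
F = (S − I)·e^(rT) = (91.50 − 5.0367) · e^(0.0858·12/12)
= 86.4633 · e^0.085800 = 86.4633 × 1.089588 = kr 94.21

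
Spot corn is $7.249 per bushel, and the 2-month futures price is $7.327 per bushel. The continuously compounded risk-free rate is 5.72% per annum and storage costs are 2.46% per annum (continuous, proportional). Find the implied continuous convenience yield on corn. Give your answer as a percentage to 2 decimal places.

1.76%

F = S·e^((r+u−y)T) ⇒ (r+u−y) = ln(F/S)/T
ln(7.327/7.249) = 0.010703; /T ⇒ 0.064218
y = r + u − ln(F/S)/T = 0.0572 + 0.0246 − 0.064218 = 0.017582
y = 1.76%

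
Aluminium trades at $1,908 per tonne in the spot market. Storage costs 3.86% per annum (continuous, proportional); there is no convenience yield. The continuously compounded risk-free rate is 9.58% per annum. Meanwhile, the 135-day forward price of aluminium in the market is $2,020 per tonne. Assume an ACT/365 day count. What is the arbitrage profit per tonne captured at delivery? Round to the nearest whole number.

$15 per tonne

Fair forward: F* = S·e^(carry·T), with carry = (r + u) = 0.0958 + 0.0386 = 0.1344
F* = 1908 · e^(0.1344 × 135/365) = 1908 · e^0.049710 = 1908 × 1.050966 = $2005.2431
Market $2020 > fair $2005.2431: forward overpriced → cash-and-carry (buy spot, short the forward).
At maturity, profit = |F_mkt − F*| = |2020 − 2005.2431| = $15 per tonne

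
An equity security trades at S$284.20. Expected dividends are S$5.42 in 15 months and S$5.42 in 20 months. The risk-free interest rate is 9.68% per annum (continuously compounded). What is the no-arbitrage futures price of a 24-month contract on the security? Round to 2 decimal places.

S$333.48

PV(dividends) I = 5.42·e^(−0.0968·15/12) + 5.42·e^(−0.0968·20/12)
I = 4.8023 + 4.6125 = 9.4148
F = (S − I)·e^(rT) = (284.20 − 9.4148) · e^(0.0968·24/12)
= 274.7852 · e^0.193600 = 274.7852 × 1.213611 = S$333.48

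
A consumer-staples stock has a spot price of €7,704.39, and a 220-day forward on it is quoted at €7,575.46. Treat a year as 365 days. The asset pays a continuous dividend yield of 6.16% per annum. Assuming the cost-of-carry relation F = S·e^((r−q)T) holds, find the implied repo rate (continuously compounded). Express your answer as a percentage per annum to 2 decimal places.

From F = S·e^((r−q)T): (r − q) = ln(F/S)/T
ln(7575.46/7704.39) = ln(0.983265) = -0.016877
(r − q) = -0.016877 / (220/365) = -0.028000
r = ln(F/S)/T + q = -0.028000 + 0.0616 = 0.033600
r = 3.36%

3.36%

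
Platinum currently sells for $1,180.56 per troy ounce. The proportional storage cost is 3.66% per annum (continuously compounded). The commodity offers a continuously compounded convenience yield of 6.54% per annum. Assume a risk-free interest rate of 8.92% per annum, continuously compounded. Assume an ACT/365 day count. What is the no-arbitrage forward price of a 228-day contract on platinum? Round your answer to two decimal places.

Net carry = r + u − y = 0.0892 + 0.0366 − 0.0654 = 0.0604
F = S·e^((r+u−y)T) = 1180.56 · e^(0.0604 × 228/365) = 1180.56 · e^0.03772932
= 1180.56 × 1.03845011 = $1,225.95 per troy ounce

$1,225.95 per troy ounce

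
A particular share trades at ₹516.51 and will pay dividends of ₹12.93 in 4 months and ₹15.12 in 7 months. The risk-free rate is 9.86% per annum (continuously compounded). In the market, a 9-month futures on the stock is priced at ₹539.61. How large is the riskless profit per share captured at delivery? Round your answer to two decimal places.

₹12.30 per share

PV(dividends) I = 12.93·e^(−0.0986·4/12) + 15.12·e^(−0.0986·7/12) = 26.7868
Fair futures F* = (S − I)·e^(rT) = (516.51 − 26.7868)·e^0.073950 = 489.7232 × 1.076753 = 527.3109
Market ₹539.61 > fair 527.3109: forward overpriced → cash-and-carry (borrow at r, buy the stock and collect the dividends, short the forward).
Profit at T = |F_mkt − F*| = |539.61 − 527.3109| = ₹12.30 per share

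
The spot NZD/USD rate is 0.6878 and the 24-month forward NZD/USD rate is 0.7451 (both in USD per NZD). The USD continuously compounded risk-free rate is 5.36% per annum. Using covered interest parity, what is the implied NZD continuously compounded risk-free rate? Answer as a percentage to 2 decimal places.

F = S·e^((r_USD − r_NZD)T) ⇒ r_NZD = r_USD − ln(F/S)/T
ln(0.7451/0.6878) = 0.080020; /(24/12) = 0.040010
r_NZD = 0.0536 − 0.040010 = 0.013590
r_NZD = 1.36%

1.36%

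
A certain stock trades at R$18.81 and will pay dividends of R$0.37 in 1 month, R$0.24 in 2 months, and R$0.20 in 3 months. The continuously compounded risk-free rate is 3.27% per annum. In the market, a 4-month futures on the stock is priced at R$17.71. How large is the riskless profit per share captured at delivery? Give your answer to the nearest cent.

PV(dividends) I = 0.37·e^(−0.0327·1/12) + 0.24·e^(−0.0327·2/12) + 0.20·e^(−0.0327·3/12) = 0.8061
Fair futures F* = (S − I)·e^(rT) = (18.81 − 0.8061)·e^0.010900 = 18.0039 × 1.010960 = 18.2012
Market R$17.71 < fair 18.2012: forward underpriced → reverse cash-and-carry (short the stock, invest proceeds at r, pay the dividends, go long the forward).
Profit at T = |F_mkt − F*| = |17.71 − 18.2012| = R$0.49 per share

R$0.49 per share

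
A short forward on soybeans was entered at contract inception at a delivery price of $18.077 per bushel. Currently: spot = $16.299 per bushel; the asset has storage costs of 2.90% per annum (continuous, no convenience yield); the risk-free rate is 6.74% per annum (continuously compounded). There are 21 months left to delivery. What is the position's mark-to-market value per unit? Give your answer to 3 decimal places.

Current fair forward for the remaining 21 months: F = S·e^((r + u)·T), (r + u) = 0.0674 + 0.0290 = 0.0964
F = 16.299 · e^(0.0964 × 21/12) = 16.299 × 1.183765 = 19.2942
Value of long forward = (F − K)·e^(−rT) = (19.2942 − 18.077) · e^(−0.0674·21/12)
= 1.2172 × 0.888740 = 1.082
Short position value = −(long value) = -$1.082

-$1.082 per bushel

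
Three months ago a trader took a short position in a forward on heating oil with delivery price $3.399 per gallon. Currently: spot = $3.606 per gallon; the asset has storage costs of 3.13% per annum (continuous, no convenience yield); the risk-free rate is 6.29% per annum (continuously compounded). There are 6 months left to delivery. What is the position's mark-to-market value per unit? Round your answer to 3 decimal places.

Current fair forward for the remaining 6 months: F = S·e^((r + u)·T), (r + u) = 0.0629 + 0.0313 = 0.0942
F = 3.606 · e^(0.0942 × 6/12) = 3.606 × 1.048227 = 3.7799
Value of long forward = (F − K)·e^(−rT) = (3.7799 − 3.399) · e^(−0.0629·6/12)
= 0.3809 × 0.969039 = 0.369
Short position value = −(long value) = -$0.369

-$0.369 per gallon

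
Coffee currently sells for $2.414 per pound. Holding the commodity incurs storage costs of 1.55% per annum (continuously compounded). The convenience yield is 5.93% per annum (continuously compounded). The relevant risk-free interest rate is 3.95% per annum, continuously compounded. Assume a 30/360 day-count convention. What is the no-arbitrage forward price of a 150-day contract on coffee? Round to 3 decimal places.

$2.410 per pound

Net carry = r + u − y = 0.0395 + 0.0155 − 0.0593 = -0.0043
F = S·e^((r+u−y)T) = 2.414 · e^(-0.0043 × 150/360) = 2.414 · e^-0.001792
= 2.414 × 0.998210 = $2.410 per pound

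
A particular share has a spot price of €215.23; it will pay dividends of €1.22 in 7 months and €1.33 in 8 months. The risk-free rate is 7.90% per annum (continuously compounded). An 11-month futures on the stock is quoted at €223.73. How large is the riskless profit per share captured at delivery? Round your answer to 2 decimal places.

€5.06 per share

PV(dividends) I = 1.22·e^(−0.0790·7/12) + 1.33·e^(−0.0790·8/12) = 2.4268
Fair futures F* = (S − I)·e^(rT) = (215.23 − 2.4268)·e^0.072417 = 212.8032 × 1.075104 = 228.7856
Market €223.73 < fair 228.7856: forward underpriced → reverse cash-and-carry (short the stock, invest proceeds at r, pay the dividends, go long the forward).
Profit at T = |F_mkt − F*| = |223.73 − 228.7856| = €5.06 per share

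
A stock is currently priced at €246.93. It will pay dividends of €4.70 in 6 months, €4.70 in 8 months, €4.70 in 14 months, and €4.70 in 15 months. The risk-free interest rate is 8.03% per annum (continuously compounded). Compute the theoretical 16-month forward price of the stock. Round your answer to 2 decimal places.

€255.36

PV(dividends) I = 4.70·e^(−0.0803·6/12) + 4.70·e^(−0.0803·8/12) + 4.70·e^(−0.0803·14/12) + 4.70·e^(−0.0803·15/12)
I = 4.5150 + 4.4550 + 4.2797 + 4.2511 = 17.5008
F = (S − I)·e^(rT) = (246.93 − 17.5008) · e^(0.0803·16/12)
= 229.4292 · e^0.107067 = 229.4292 × 1.113009 = €255.36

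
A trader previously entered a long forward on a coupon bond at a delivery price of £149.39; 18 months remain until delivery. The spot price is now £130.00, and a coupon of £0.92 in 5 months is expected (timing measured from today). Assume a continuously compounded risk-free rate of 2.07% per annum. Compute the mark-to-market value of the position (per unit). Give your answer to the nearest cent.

PV(remaining coupons) I = 0.92·e^(−0.0207·5/12) = 0.9121
Current forward F = (S − I)·e^(rT) = (130.00 − 0.9121)·e^(0.0207·18/12) = 129.0879 × 1.031537 = 133.1589
Value (long) = (F − K)·e^(−rT) = (133.1589 − 149.39) × 0.969427 = -15.7349
Value = -£15.73

-£15.73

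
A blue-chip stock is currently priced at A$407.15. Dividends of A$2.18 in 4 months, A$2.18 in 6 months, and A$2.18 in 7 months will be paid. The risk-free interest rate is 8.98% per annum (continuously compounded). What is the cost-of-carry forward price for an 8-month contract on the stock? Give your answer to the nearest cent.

PV(dividends) I = 2.18·e^(−0.0898·4/12) + 2.18·e^(−0.0898·6/12) + 2.18·e^(−0.0898·7/12)
I = 2.1157 + 2.0843 + 2.0687 = 6.2687
F = (S − I)·e^(rT) = (407.15 − 6.2687) · e^(0.0898·8/12)
= 400.8813 · e^0.059867 = 400.8813 × 1.061695 = A$425.61

A$425.61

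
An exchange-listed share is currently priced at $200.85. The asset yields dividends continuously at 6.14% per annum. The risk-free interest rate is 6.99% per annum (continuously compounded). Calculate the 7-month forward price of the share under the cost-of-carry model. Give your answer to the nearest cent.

$201.85

F = S·e^((r − q)T) = 200.85 · e^((0.0699 − 0.0614) × 7/12)
= 200.85 · e^0.004958 = 200.85 × 1.004970
F = $201.85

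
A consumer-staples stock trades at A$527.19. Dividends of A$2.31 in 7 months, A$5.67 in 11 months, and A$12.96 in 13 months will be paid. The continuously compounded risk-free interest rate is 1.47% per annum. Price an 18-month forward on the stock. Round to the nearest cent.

A$517.84

PV(dividends) I = 2.31·e^(−0.0147·7/12) + 5.67·e^(−0.0147·11/12) + 12.96·e^(−0.0147·13/12)
I = 2.2903 + 5.5941 + 12.7552 = 20.6396
F = (S − I)·e^(rT) = (527.19 − 20.6396) · e^(0.0147·18/12)
= 506.5504 · e^0.022050 = 506.5504 × 1.022295 = A$517.84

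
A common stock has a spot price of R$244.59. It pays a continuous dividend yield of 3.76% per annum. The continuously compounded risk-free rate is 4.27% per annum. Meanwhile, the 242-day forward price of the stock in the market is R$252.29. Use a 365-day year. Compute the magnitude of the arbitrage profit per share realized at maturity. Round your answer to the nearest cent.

Fair forward: F* = S·e^(carry·T), with carry = (r − q) = 0.0427 − 0.0376 = 0.0051
F* = 244.59 · e^(0.0051 × 242/365) = 244.59 · e^0.003381 = 244.59 × 1.003387 = R$245.4184
Market R$252.29 > fair R$245.4184: forward overpriced → cash-and-carry (buy spot, short the forward).
At maturity, profit = |F_mkt − F*| = |252.29 − 245.4184| = R$6.87 per share

R$6.87 per share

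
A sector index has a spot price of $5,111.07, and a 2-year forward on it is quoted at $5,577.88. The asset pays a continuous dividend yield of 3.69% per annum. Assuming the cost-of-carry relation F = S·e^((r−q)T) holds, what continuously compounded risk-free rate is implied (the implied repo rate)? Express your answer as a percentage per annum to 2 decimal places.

8.06%

From F = S·e^((r−q)T): (r − q) = ln(F/S)/T
ln(5577.88/5111.07) = ln(1.091333) = 0.087400
(r − q) = 0.087400 / (2) = 0.043700
r = ln(F/S)/T + q = 0.043700 + 0.0369 = 0.080600
r = 8.06%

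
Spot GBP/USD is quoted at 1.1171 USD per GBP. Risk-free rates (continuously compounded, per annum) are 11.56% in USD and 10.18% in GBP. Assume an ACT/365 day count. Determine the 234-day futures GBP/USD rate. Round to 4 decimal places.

F = S·e^((r_USD − r_GBP)T) = 1.1171 · e^((0.1156 − 0.1018) × 234/365)
= 1.1171 · e^0.008847 = 1.1171 × 1.008886
F = 1.1270 USD per GBP

1.1270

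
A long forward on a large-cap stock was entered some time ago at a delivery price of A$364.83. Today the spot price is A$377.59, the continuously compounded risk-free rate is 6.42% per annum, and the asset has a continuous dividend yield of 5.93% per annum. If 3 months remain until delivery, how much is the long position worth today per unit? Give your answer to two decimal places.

A$13.01

Current fair forward for the remaining 3 months: F = S·e^((r − q)·T), (r − q) = 0.0642 − 0.0593 = 0.0049
F = 377.59 · e^(0.0049 × 3/12) = 377.59 × 1.001226 = 378.0529
Value of long forward = (F − K)·e^(−rT) = (378.0529 − 364.83) · e^(−0.0642·3/12)
= 13.2229 × 0.984078 = 13.01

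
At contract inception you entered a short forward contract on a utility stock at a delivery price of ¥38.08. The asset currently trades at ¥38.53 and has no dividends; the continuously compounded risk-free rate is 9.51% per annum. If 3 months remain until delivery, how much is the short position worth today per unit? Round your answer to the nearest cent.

Current fair forward for the remaining 3 months: F = S·e^(r·T), r = 0.0951
F = 38.53 · e^(0.0951 × 3/12) = 38.53 × 1.024060 = 39.4570
Value of long forward = (F − K)·e^(−rT) = (39.4570 − 38.08) · e^(−0.0951·3/12)
= 1.3770 × 0.976505 = 1.34
Short position value = −(long value) = -¥1.34

-¥1.34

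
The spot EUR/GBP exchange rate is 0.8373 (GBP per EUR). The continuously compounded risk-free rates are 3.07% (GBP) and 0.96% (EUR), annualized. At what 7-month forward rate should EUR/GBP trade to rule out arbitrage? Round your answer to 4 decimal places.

0.8477

F = S·e^((r_GBP − r_EUR)T) = 0.8373 · e^((0.0307 − 0.0096) × 7/12)
= 0.8373 · e^0.012308 = 0.8373 × 1.012384
F = 0.8477 GBP per EUR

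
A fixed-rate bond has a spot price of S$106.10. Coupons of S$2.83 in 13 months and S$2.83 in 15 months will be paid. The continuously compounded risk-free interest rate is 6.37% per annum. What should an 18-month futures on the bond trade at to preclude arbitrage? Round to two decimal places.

S$110.96

PV(coupons) I = 2.83·e^(−0.0637·13/12) + 2.83·e^(−0.0637·15/12)
I = 2.6413 + 2.6134 = 5.2547
F = (S − I)·e^(rT) = (106.10 − 5.2547) · e^(0.0637·18/12)
= 100.8453 · e^0.095550 = 100.8453 × 1.100264 = S$110.96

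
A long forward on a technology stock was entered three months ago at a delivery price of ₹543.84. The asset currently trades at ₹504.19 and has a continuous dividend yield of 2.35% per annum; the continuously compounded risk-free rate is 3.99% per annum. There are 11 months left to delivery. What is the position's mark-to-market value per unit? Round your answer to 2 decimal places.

-₹30.86

Current fair forward for the remaining 11 months: F = S·e^((r − q)·T), (r − q) = 0.0399 − 0.0235 = 0.0164
F = 504.19 · e^(0.0164 × 11/12) = 504.19 × 1.015147 = 511.8270
Value of long forward = (F − K)·e^(−rT) = (511.8270 − 543.84) · e^(−0.0399·11/12)
= -32.0130 × 0.964086 = -30.86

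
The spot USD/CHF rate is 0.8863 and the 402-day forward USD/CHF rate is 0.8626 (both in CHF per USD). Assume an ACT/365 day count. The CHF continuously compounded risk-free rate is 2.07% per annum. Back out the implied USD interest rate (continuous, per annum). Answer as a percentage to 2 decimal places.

4.53%

F = S·e^((r_CHF − r_USD)T) ⇒ r_USD = r_CHF − ln(F/S)/T
ln(0.8626/0.8863) = -0.027104; /(402/365) = -0.024609
r_USD = 0.0207 + 0.024609 = 0.045309
r_USD = 4.53%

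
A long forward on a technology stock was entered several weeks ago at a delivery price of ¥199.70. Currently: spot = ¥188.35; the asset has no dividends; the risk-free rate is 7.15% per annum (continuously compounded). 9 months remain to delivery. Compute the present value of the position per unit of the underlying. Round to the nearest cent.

Current fair forward for the remaining 9 months: F = S·e^(r·T), r = 0.0715
F = 188.35 · e^(0.0715 × 9/12) = 188.35 × 1.055089 = 198.7260
Value of long forward = (F − K)·e^(−rT) = (198.7260 − 199.70) · e^(−0.0715·9/12)
= -0.9740 × 0.947787 = -0.92

-¥0.92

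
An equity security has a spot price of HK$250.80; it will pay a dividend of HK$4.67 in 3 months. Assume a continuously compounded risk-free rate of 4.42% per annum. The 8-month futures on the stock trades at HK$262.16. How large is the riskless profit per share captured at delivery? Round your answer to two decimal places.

HK$8.62 per share

PV(dividends) I = 4.67·e^(−0.0442·3/12) = 4.6187
Fair futures F* = (S − I)·e^(rT) = (250.80 − 4.6187)·e^0.029467 = 246.1813 × 1.029905 = 253.5434
Market HK$262.16 > fair 253.5434: forward overpriced → cash-and-carry (borrow at r, buy the stock and collect the dividends, short the forward).
Profit at T = |F_mkt − F*| = |262.16 − 253.5434| = HK$8.62 per share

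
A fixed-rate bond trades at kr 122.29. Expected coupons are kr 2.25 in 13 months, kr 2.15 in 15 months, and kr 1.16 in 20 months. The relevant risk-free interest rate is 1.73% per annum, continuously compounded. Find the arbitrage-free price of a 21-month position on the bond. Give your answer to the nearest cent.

PV(coupons) I = 2.25·e^(−0.0173·13/12) + 2.15·e^(−0.0173·15/12) + 1.16·e^(−0.0173·20/12)
I = 2.2082 + 2.1040 + 1.1270 = 5.4392
F = (S − I)·e^(rT) = (122.29 − 5.4392) · e^(0.0173·21/12)
= 116.8508 · e^0.030275 = 116.8508 × 1.030738 = kr 120.44

kr 120.44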